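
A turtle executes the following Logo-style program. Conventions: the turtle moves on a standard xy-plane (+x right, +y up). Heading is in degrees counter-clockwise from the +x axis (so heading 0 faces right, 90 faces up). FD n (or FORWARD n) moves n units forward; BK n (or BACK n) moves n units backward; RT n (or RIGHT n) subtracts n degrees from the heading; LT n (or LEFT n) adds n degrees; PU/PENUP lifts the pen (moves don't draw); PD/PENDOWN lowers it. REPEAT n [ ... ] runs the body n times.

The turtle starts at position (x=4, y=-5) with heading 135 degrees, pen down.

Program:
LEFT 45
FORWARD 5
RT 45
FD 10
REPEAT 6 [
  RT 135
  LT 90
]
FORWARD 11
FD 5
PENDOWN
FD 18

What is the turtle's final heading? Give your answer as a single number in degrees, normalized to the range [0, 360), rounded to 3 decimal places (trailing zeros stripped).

Executing turtle program step by step:
Start: pos=(4,-5), heading=135, pen down
LT 45: heading 135 -> 180
FD 5: (4,-5) -> (-1,-5) [heading=180, draw]
RT 45: heading 180 -> 135
FD 10: (-1,-5) -> (-8.071,2.071) [heading=135, draw]
REPEAT 6 [
  -- iteration 1/6 --
  RT 135: heading 135 -> 0
  LT 90: heading 0 -> 90
  -- iteration 2/6 --
  RT 135: heading 90 -> 315
  LT 90: heading 315 -> 45
  -- iteration 3/6 --
  RT 135: heading 45 -> 270
  LT 90: heading 270 -> 0
  -- iteration 4/6 --
  RT 135: heading 0 -> 225
  LT 90: heading 225 -> 315
  -- iteration 5/6 --
  RT 135: heading 315 -> 180
  LT 90: heading 180 -> 270
  -- iteration 6/6 --
  RT 135: heading 270 -> 135
  LT 90: heading 135 -> 225
]
FD 11: (-8.071,2.071) -> (-15.849,-5.707) [heading=225, draw]
FD 5: (-15.849,-5.707) -> (-19.385,-9.243) [heading=225, draw]
PD: pen down
FD 18: (-19.385,-9.243) -> (-32.113,-21.971) [heading=225, draw]
Final: pos=(-32.113,-21.971), heading=225, 5 segment(s) drawn

Answer: 225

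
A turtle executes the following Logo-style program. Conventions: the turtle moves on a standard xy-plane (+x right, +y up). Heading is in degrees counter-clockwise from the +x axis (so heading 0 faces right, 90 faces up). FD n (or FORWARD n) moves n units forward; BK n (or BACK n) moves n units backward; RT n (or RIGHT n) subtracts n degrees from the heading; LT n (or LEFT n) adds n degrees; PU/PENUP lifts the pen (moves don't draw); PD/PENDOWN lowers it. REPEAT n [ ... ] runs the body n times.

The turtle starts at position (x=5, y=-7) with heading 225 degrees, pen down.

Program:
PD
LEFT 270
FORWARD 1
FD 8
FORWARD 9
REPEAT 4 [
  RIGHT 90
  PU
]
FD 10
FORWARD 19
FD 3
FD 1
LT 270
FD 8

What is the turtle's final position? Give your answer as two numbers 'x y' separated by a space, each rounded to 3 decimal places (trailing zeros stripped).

Answer: -25.406 34.719

Derivation:
Executing turtle program step by step:
Start: pos=(5,-7), heading=225, pen down
PD: pen down
LT 270: heading 225 -> 135
FD 1: (5,-7) -> (4.293,-6.293) [heading=135, draw]
FD 8: (4.293,-6.293) -> (-1.364,-0.636) [heading=135, draw]
FD 9: (-1.364,-0.636) -> (-7.728,5.728) [heading=135, draw]
REPEAT 4 [
  -- iteration 1/4 --
  RT 90: heading 135 -> 45
  PU: pen up
  -- iteration 2/4 --
  RT 90: heading 45 -> 315
  PU: pen up
  -- iteration 3/4 --
  RT 90: heading 315 -> 225
  PU: pen up
  -- iteration 4/4 --
  RT 90: heading 225 -> 135
  PU: pen up
]
FD 10: (-7.728,5.728) -> (-14.799,12.799) [heading=135, move]
FD 19: (-14.799,12.799) -> (-28.234,26.234) [heading=135, move]
FD 3: (-28.234,26.234) -> (-30.355,28.355) [heading=135, move]
FD 1: (-30.355,28.355) -> (-31.062,29.062) [heading=135, move]
LT 270: heading 135 -> 45
FD 8: (-31.062,29.062) -> (-25.406,34.719) [heading=45, move]
Final: pos=(-25.406,34.719), heading=45, 3 segment(s) drawn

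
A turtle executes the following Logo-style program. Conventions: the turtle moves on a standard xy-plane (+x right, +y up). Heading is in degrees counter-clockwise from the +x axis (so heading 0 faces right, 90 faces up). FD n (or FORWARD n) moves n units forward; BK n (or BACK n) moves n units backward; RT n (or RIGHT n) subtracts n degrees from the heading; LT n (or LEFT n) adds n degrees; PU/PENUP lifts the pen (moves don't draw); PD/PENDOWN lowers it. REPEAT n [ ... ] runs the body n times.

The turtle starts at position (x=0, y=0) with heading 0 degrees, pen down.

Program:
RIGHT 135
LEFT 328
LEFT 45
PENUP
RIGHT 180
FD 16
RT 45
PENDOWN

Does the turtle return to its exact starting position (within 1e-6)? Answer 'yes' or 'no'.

Answer: no

Derivation:
Executing turtle program step by step:
Start: pos=(0,0), heading=0, pen down
RT 135: heading 0 -> 225
LT 328: heading 225 -> 193
LT 45: heading 193 -> 238
PU: pen up
RT 180: heading 238 -> 58
FD 16: (0,0) -> (8.479,13.569) [heading=58, move]
RT 45: heading 58 -> 13
PD: pen down
Final: pos=(8.479,13.569), heading=13, 0 segment(s) drawn

Start position: (0, 0)
Final position: (8.479, 13.569)
Distance = 16; >= 1e-6 -> NOT closed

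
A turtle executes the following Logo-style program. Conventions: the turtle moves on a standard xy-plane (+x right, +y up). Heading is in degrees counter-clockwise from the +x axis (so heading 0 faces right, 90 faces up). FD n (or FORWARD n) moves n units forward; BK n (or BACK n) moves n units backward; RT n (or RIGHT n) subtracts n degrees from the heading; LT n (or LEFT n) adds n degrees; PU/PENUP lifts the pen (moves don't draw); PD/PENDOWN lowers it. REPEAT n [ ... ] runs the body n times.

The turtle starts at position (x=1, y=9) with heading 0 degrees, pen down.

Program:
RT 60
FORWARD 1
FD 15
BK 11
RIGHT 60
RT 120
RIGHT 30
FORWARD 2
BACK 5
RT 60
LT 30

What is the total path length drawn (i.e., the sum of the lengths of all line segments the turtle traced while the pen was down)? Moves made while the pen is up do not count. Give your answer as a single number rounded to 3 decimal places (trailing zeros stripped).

Answer: 34

Derivation:
Executing turtle program step by step:
Start: pos=(1,9), heading=0, pen down
RT 60: heading 0 -> 300
FD 1: (1,9) -> (1.5,8.134) [heading=300, draw]
FD 15: (1.5,8.134) -> (9,-4.856) [heading=300, draw]
BK 11: (9,-4.856) -> (3.5,4.67) [heading=300, draw]
RT 60: heading 300 -> 240
RT 120: heading 240 -> 120
RT 30: heading 120 -> 90
FD 2: (3.5,4.67) -> (3.5,6.67) [heading=90, draw]
BK 5: (3.5,6.67) -> (3.5,1.67) [heading=90, draw]
RT 60: heading 90 -> 30
LT 30: heading 30 -> 60
Final: pos=(3.5,1.67), heading=60, 5 segment(s) drawn

Segment lengths:
  seg 1: (1,9) -> (1.5,8.134), length = 1
  seg 2: (1.5,8.134) -> (9,-4.856), length = 15
  seg 3: (9,-4.856) -> (3.5,4.67), length = 11
  seg 4: (3.5,4.67) -> (3.5,6.67), length = 2
  seg 5: (3.5,6.67) -> (3.5,1.67), length = 5
Total = 34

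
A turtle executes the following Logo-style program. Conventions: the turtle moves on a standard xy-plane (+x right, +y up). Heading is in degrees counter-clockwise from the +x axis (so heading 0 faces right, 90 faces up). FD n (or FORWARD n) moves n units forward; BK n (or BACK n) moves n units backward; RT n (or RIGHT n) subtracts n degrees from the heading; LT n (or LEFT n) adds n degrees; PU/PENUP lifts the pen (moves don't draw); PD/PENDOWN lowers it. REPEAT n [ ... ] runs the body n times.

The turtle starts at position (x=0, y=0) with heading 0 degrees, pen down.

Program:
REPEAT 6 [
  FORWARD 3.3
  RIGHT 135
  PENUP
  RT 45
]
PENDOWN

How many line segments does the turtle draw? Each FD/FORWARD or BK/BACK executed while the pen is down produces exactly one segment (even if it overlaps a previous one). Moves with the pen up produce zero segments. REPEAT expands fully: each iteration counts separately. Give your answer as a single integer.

Answer: 1

Derivation:
Executing turtle program step by step:
Start: pos=(0,0), heading=0, pen down
REPEAT 6 [
  -- iteration 1/6 --
  FD 3.3: (0,0) -> (3.3,0) [heading=0, draw]
  RT 135: heading 0 -> 225
  PU: pen up
  RT 45: heading 225 -> 180
  -- iteration 2/6 --
  FD 3.3: (3.3,0) -> (0,0) [heading=180, move]
  RT 135: heading 180 -> 45
  PU: pen up
  RT 45: heading 45 -> 0
  -- iteration 3/6 --
  FD 3.3: (0,0) -> (3.3,0) [heading=0, move]
  RT 135: heading 0 -> 225
  PU: pen up
  RT 45: heading 225 -> 180
  -- iteration 4/6 --
  FD 3.3: (3.3,0) -> (0,0) [heading=180, move]
  RT 135: heading 180 -> 45
  PU: pen up
  RT 45: heading 45 -> 0
  -- iteration 5/6 --
  FD 3.3: (0,0) -> (3.3,0) [heading=0, move]
  RT 135: heading 0 -> 225
  PU: pen up
  RT 45: heading 225 -> 180
  -- iteration 6/6 --
  FD 3.3: (3.3,0) -> (0,0) [heading=180, move]
  RT 135: heading 180 -> 45
  PU: pen up
  RT 45: heading 45 -> 0
]
PD: pen down
Final: pos=(0,0), heading=0, 1 segment(s) drawn
Segments drawn: 1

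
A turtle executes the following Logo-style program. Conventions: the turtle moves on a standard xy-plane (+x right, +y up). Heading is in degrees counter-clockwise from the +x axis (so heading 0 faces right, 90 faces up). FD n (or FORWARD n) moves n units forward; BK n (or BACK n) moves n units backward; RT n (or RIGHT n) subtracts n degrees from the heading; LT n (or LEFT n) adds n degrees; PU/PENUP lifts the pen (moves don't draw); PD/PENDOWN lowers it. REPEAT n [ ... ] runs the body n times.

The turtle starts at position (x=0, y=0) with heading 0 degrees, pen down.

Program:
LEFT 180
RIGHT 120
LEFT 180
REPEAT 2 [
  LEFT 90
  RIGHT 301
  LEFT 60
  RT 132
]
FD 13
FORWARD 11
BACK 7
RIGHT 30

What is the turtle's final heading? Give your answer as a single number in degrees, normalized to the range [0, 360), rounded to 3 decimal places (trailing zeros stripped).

Answer: 4

Derivation:
Executing turtle program step by step:
Start: pos=(0,0), heading=0, pen down
LT 180: heading 0 -> 180
RT 120: heading 180 -> 60
LT 180: heading 60 -> 240
REPEAT 2 [
  -- iteration 1/2 --
  LT 90: heading 240 -> 330
  RT 301: heading 330 -> 29
  LT 60: heading 29 -> 89
  RT 132: heading 89 -> 317
  -- iteration 2/2 --
  LT 90: heading 317 -> 47
  RT 301: heading 47 -> 106
  LT 60: heading 106 -> 166
  RT 132: heading 166 -> 34
]
FD 13: (0,0) -> (10.777,7.27) [heading=34, draw]
FD 11: (10.777,7.27) -> (19.897,13.421) [heading=34, draw]
BK 7: (19.897,13.421) -> (14.094,9.506) [heading=34, draw]
RT 30: heading 34 -> 4
Final: pos=(14.094,9.506), heading=4, 3 segment(s) drawn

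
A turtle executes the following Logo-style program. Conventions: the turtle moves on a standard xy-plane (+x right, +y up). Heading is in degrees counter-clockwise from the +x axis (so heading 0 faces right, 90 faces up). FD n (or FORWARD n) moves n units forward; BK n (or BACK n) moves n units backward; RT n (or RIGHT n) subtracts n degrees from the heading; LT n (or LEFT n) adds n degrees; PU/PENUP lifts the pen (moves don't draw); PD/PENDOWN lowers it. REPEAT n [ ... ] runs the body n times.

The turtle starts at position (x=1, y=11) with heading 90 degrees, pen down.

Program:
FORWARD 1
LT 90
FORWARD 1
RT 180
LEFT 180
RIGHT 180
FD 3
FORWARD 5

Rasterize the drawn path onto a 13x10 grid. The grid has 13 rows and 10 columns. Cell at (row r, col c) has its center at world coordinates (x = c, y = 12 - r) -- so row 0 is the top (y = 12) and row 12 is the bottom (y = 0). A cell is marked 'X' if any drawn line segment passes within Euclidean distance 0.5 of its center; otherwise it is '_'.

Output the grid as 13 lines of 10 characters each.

Answer: XXXXXXXXX_
_X________
__________
__________
__________
__________
__________
__________
__________
__________
__________
__________
__________

Derivation:
Segment 0: (1,11) -> (1,12)
Segment 1: (1,12) -> (0,12)
Segment 2: (0,12) -> (3,12)
Segment 3: (3,12) -> (8,12)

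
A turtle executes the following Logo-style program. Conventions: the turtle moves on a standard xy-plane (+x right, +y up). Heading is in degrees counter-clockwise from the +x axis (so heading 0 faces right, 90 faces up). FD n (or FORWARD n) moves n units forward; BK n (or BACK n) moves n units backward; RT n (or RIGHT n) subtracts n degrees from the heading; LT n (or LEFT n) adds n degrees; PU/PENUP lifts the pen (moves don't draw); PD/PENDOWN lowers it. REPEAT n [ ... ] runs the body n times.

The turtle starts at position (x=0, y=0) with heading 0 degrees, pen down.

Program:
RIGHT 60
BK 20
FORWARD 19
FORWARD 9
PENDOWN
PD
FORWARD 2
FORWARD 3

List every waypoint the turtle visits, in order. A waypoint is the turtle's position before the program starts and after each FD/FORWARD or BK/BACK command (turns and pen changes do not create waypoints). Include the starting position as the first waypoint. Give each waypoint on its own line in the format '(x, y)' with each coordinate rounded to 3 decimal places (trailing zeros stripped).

Executing turtle program step by step:
Start: pos=(0,0), heading=0, pen down
RT 60: heading 0 -> 300
BK 20: (0,0) -> (-10,17.321) [heading=300, draw]
FD 19: (-10,17.321) -> (-0.5,0.866) [heading=300, draw]
FD 9: (-0.5,0.866) -> (4,-6.928) [heading=300, draw]
PD: pen down
PD: pen down
FD 2: (4,-6.928) -> (5,-8.66) [heading=300, draw]
FD 3: (5,-8.66) -> (6.5,-11.258) [heading=300, draw]
Final: pos=(6.5,-11.258), heading=300, 5 segment(s) drawn
Waypoints (6 total):
(0, 0)
(-10, 17.321)
(-0.5, 0.866)
(4, -6.928)
(5, -8.66)
(6.5, -11.258)

Answer: (0, 0)
(-10, 17.321)
(-0.5, 0.866)
(4, -6.928)
(5, -8.66)
(6.5, -11.258)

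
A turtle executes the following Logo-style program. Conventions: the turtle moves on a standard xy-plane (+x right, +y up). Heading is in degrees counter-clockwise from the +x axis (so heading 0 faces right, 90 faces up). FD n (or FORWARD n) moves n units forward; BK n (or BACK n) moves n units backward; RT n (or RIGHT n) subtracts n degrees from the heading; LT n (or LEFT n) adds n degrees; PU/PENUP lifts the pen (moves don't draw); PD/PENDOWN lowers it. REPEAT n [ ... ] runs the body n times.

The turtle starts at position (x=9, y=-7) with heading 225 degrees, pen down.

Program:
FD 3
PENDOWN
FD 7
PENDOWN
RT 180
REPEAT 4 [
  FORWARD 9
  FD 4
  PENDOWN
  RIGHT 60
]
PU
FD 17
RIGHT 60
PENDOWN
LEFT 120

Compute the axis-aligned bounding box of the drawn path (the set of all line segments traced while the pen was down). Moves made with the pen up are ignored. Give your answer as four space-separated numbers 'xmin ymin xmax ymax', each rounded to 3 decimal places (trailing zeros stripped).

Answer: 1.929 -29.993 27.043 -4.879

Derivation:
Executing turtle program step by step:
Start: pos=(9,-7), heading=225, pen down
FD 3: (9,-7) -> (6.879,-9.121) [heading=225, draw]
PD: pen down
FD 7: (6.879,-9.121) -> (1.929,-14.071) [heading=225, draw]
PD: pen down
RT 180: heading 225 -> 45
REPEAT 4 [
  -- iteration 1/4 --
  FD 9: (1.929,-14.071) -> (8.293,-7.707) [heading=45, draw]
  FD 4: (8.293,-7.707) -> (11.121,-4.879) [heading=45, draw]
  PD: pen down
  RT 60: heading 45 -> 345
  -- iteration 2/4 --
  FD 9: (11.121,-4.879) -> (19.815,-7.208) [heading=345, draw]
  FD 4: (19.815,-7.208) -> (23.678,-8.243) [heading=345, draw]
  PD: pen down
  RT 60: heading 345 -> 285
  -- iteration 3/4 --
  FD 9: (23.678,-8.243) -> (26.008,-16.937) [heading=285, draw]
  FD 4: (26.008,-16.937) -> (27.043,-20.8) [heading=285, draw]
  PD: pen down
  RT 60: heading 285 -> 225
  -- iteration 4/4 --
  FD 9: (27.043,-20.8) -> (20.679,-27.164) [heading=225, draw]
  FD 4: (20.679,-27.164) -> (17.851,-29.993) [heading=225, draw]
  PD: pen down
  RT 60: heading 225 -> 165
]
PU: pen up
FD 17: (17.851,-29.993) -> (1.43,-25.593) [heading=165, move]
RT 60: heading 165 -> 105
PD: pen down
LT 120: heading 105 -> 225
Final: pos=(1.43,-25.593), heading=225, 10 segment(s) drawn

Segment endpoints: x in {1.929, 6.879, 8.293, 9, 11.121, 17.851, 19.815, 20.679, 23.678, 26.008, 27.043}, y in {-29.993, -27.164, -20.8, -16.937, -14.071, -9.121, -8.243, -7.707, -7.208, -7, -4.879}
xmin=1.929, ymin=-29.993, xmax=27.043, ymax=-4.879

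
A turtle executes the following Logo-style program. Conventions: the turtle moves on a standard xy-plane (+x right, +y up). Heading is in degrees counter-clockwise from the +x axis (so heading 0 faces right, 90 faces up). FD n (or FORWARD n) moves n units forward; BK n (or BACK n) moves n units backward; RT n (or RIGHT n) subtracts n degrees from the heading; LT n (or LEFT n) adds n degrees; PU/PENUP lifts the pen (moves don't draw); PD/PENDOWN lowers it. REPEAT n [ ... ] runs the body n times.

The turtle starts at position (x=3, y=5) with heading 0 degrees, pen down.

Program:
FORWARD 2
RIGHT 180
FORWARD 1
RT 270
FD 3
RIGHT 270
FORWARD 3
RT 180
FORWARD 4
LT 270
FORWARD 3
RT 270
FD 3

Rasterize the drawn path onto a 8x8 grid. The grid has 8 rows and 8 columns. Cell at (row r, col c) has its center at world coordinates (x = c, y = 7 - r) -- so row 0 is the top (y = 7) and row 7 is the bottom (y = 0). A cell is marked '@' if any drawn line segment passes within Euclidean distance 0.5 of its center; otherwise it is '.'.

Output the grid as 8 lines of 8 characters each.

Answer: ........
........
@@@@@@..
...@@...
...@@...
...@@@@@
........
........

Derivation:
Segment 0: (3,5) -> (5,5)
Segment 1: (5,5) -> (4,5)
Segment 2: (4,5) -> (4,2)
Segment 3: (4,2) -> (7,2)
Segment 4: (7,2) -> (3,2)
Segment 5: (3,2) -> (3,5)
Segment 6: (3,5) -> (-0,5)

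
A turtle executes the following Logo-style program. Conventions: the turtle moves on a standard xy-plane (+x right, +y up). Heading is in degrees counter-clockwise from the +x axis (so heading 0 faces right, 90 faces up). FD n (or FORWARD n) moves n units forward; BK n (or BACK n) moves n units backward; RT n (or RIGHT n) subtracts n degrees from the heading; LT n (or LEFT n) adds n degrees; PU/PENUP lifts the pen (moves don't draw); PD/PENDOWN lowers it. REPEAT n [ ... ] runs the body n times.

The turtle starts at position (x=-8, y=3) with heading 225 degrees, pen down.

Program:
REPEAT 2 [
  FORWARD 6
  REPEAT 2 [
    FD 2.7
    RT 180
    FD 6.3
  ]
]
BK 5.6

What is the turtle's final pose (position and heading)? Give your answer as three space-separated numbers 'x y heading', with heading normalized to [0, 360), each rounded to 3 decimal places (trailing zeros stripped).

Answer: -12.525 -1.525 225

Derivation:
Executing turtle program step by step:
Start: pos=(-8,3), heading=225, pen down
REPEAT 2 [
  -- iteration 1/2 --
  FD 6: (-8,3) -> (-12.243,-1.243) [heading=225, draw]
  REPEAT 2 [
    -- iteration 1/2 --
    FD 2.7: (-12.243,-1.243) -> (-14.152,-3.152) [heading=225, draw]
    RT 180: heading 225 -> 45
    FD 6.3: (-14.152,-3.152) -> (-9.697,1.303) [heading=45, draw]
    -- iteration 2/2 --
    FD 2.7: (-9.697,1.303) -> (-7.788,3.212) [heading=45, draw]
    RT 180: heading 45 -> 225
    FD 6.3: (-7.788,3.212) -> (-12.243,-1.243) [heading=225, draw]
  ]
  -- iteration 2/2 --
  FD 6: (-12.243,-1.243) -> (-16.485,-5.485) [heading=225, draw]
  REPEAT 2 [
    -- iteration 1/2 --
    FD 2.7: (-16.485,-5.485) -> (-18.394,-7.394) [heading=225, draw]
    RT 180: heading 225 -> 45
    FD 6.3: (-18.394,-7.394) -> (-13.94,-2.94) [heading=45, draw]
    -- iteration 2/2 --
    FD 2.7: (-13.94,-2.94) -> (-12.031,-1.031) [heading=45, draw]
    RT 180: heading 45 -> 225
    FD 6.3: (-12.031,-1.031) -> (-16.485,-5.485) [heading=225, draw]
  ]
]
BK 5.6: (-16.485,-5.485) -> (-12.525,-1.525) [heading=225, draw]
Final: pos=(-12.525,-1.525), heading=225, 11 segment(s) drawn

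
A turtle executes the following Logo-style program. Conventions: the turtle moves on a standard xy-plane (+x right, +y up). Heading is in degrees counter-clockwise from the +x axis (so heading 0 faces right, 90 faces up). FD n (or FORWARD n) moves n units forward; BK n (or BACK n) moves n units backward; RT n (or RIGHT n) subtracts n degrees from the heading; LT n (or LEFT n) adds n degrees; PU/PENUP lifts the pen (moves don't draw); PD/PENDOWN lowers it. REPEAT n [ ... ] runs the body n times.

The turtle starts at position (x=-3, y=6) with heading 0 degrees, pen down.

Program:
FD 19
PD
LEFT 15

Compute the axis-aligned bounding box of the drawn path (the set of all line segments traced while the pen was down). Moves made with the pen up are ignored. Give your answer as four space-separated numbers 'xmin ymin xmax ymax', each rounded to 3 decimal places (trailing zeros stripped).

Answer: -3 6 16 6

Derivation:
Executing turtle program step by step:
Start: pos=(-3,6), heading=0, pen down
FD 19: (-3,6) -> (16,6) [heading=0, draw]
PD: pen down
LT 15: heading 0 -> 15
Final: pos=(16,6), heading=15, 1 segment(s) drawn

Segment endpoints: x in {-3, 16}, y in {6}
xmin=-3, ymin=6, xmax=16, ymax=6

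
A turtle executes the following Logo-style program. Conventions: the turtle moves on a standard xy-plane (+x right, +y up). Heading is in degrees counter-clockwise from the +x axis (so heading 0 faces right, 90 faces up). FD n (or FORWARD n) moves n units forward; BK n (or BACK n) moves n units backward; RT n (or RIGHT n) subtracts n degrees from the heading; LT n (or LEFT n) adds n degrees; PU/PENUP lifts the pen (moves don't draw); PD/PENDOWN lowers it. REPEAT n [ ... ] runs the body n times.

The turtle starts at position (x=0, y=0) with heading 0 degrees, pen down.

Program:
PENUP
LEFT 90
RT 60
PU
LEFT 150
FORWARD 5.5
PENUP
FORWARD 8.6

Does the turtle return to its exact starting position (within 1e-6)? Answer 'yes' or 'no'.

Answer: no

Derivation:
Executing turtle program step by step:
Start: pos=(0,0), heading=0, pen down
PU: pen up
LT 90: heading 0 -> 90
RT 60: heading 90 -> 30
PU: pen up
LT 150: heading 30 -> 180
FD 5.5: (0,0) -> (-5.5,0) [heading=180, move]
PU: pen up
FD 8.6: (-5.5,0) -> (-14.1,0) [heading=180, move]
Final: pos=(-14.1,0), heading=180, 0 segment(s) drawn

Start position: (0, 0)
Final position: (-14.1, 0)
Distance = 14.1; >= 1e-6 -> NOT closed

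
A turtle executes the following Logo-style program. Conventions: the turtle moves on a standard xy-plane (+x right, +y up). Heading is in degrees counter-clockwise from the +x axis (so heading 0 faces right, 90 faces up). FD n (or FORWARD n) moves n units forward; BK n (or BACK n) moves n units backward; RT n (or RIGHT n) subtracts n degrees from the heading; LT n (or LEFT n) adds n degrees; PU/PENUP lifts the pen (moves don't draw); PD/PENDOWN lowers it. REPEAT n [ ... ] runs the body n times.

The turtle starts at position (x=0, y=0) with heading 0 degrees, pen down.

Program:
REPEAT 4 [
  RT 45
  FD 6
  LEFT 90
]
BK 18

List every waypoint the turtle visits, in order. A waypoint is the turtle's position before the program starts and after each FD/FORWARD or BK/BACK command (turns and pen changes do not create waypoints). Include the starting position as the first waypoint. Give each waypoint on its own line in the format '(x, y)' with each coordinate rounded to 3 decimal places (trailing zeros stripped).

Executing turtle program step by step:
Start: pos=(0,0), heading=0, pen down
REPEAT 4 [
  -- iteration 1/4 --
  RT 45: heading 0 -> 315
  FD 6: (0,0) -> (4.243,-4.243) [heading=315, draw]
  LT 90: heading 315 -> 45
  -- iteration 2/4 --
  RT 45: heading 45 -> 0
  FD 6: (4.243,-4.243) -> (10.243,-4.243) [heading=0, draw]
  LT 90: heading 0 -> 90
  -- iteration 3/4 --
  RT 45: heading 90 -> 45
  FD 6: (10.243,-4.243) -> (14.485,0) [heading=45, draw]
  LT 90: heading 45 -> 135
  -- iteration 4/4 --
  RT 45: heading 135 -> 90
  FD 6: (14.485,0) -> (14.485,6) [heading=90, draw]
  LT 90: heading 90 -> 180
]
BK 18: (14.485,6) -> (32.485,6) [heading=180, draw]
Final: pos=(32.485,6), heading=180, 5 segment(s) drawn
Waypoints (6 total):
(0, 0)
(4.243, -4.243)
(10.243, -4.243)
(14.485, 0)
(14.485, 6)
(32.485, 6)

Answer: (0, 0)
(4.243, -4.243)
(10.243, -4.243)
(14.485, 0)
(14.485, 6)
(32.485, 6)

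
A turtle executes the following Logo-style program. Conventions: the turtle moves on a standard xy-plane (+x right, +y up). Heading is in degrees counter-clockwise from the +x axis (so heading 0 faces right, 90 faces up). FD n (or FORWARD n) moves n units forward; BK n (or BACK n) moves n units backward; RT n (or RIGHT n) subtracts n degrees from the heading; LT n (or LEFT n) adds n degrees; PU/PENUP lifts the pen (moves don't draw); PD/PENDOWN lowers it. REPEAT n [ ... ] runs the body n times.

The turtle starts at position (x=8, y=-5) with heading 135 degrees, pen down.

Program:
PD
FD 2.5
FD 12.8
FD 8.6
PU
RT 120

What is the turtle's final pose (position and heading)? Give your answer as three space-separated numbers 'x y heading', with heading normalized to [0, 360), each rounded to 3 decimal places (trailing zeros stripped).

Answer: -8.9 11.9 15

Derivation:
Executing turtle program step by step:
Start: pos=(8,-5), heading=135, pen down
PD: pen down
FD 2.5: (8,-5) -> (6.232,-3.232) [heading=135, draw]
FD 12.8: (6.232,-3.232) -> (-2.819,5.819) [heading=135, draw]
FD 8.6: (-2.819,5.819) -> (-8.9,11.9) [heading=135, draw]
PU: pen up
RT 120: heading 135 -> 15
Final: pos=(-8.9,11.9), heading=15, 3 segment(s) drawn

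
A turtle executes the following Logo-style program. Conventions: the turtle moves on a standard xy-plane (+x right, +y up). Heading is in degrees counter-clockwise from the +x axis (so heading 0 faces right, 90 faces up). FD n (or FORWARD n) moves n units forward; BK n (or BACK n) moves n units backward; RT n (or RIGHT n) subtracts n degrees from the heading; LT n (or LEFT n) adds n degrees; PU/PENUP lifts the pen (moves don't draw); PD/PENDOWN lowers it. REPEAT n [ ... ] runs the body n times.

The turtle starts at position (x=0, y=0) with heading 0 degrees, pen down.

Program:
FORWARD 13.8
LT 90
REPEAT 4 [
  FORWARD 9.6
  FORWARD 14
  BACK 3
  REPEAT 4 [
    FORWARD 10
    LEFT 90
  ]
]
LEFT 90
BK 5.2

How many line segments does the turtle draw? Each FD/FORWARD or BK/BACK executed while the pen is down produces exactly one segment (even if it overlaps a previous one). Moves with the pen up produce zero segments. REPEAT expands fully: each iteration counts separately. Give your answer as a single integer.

Answer: 30

Derivation:
Executing turtle program step by step:
Start: pos=(0,0), heading=0, pen down
FD 13.8: (0,0) -> (13.8,0) [heading=0, draw]
LT 90: heading 0 -> 90
REPEAT 4 [
  -- iteration 1/4 --
  FD 9.6: (13.8,0) -> (13.8,9.6) [heading=90, draw]
  FD 14: (13.8,9.6) -> (13.8,23.6) [heading=90, draw]
  BK 3: (13.8,23.6) -> (13.8,20.6) [heading=90, draw]
  REPEAT 4 [
    -- iteration 1/4 --
    FD 10: (13.8,20.6) -> (13.8,30.6) [heading=90, draw]
    LT 90: heading 90 -> 180
    -- iteration 2/4 --
    FD 10: (13.8,30.6) -> (3.8,30.6) [heading=180, draw]
    LT 90: heading 180 -> 270
    -- iteration 3/4 --
    FD 10: (3.8,30.6) -> (3.8,20.6) [heading=270, draw]
    LT 90: heading 270 -> 0
    -- iteration 4/4 --
    FD 10: (3.8,20.6) -> (13.8,20.6) [heading=0, draw]
    LT 90: heading 0 -> 90
  ]
  -- iteration 2/4 --
  FD 9.6: (13.8,20.6) -> (13.8,30.2) [heading=90, draw]
  FD 14: (13.8,30.2) -> (13.8,44.2) [heading=90, draw]
  BK 3: (13.8,44.2) -> (13.8,41.2) [heading=90, draw]
  REPEAT 4 [
    -- iteration 1/4 --
    FD 10: (13.8,41.2) -> (13.8,51.2) [heading=90, draw]
    LT 90: heading 90 -> 180
    -- iteration 2/4 --
    FD 10: (13.8,51.2) -> (3.8,51.2) [heading=180, draw]
    LT 90: heading 180 -> 270
    -- iteration 3/4 --
    FD 10: (3.8,51.2) -> (3.8,41.2) [heading=270, draw]
    LT 90: heading 270 -> 0
    -- iteration 4/4 --
    FD 10: (3.8,41.2) -> (13.8,41.2) [heading=0, draw]
    LT 90: heading 0 -> 90
  ]
  -- iteration 3/4 --
  FD 9.6: (13.8,41.2) -> (13.8,50.8) [heading=90, draw]
  FD 14: (13.8,50.8) -> (13.8,64.8) [heading=90, draw]
  BK 3: (13.8,64.8) -> (13.8,61.8) [heading=90, draw]
  REPEAT 4 [
    -- iteration 1/4 --
    FD 10: (13.8,61.8) -> (13.8,71.8) [heading=90, draw]
    LT 90: heading 90 -> 180
    -- iteration 2/4 --
    FD 10: (13.8,71.8) -> (3.8,71.8) [heading=180, draw]
    LT 90: heading 180 -> 270
    -- iteration 3/4 --
    FD 10: (3.8,71.8) -> (3.8,61.8) [heading=270, draw]
    LT 90: heading 270 -> 0
    -- iteration 4/4 --
    FD 10: (3.8,61.8) -> (13.8,61.8) [heading=0, draw]
    LT 90: heading 0 -> 90
  ]
  -- iteration 4/4 --
  FD 9.6: (13.8,61.8) -> (13.8,71.4) [heading=90, draw]
  FD 14: (13.8,71.4) -> (13.8,85.4) [heading=90, draw]
  BK 3: (13.8,85.4) -> (13.8,82.4) [heading=90, draw]
  REPEAT 4 [
    -- iteration 1/4 --
    FD 10: (13.8,82.4) -> (13.8,92.4) [heading=90, draw]
    LT 90: heading 90 -> 180
    -- iteration 2/4 --
    FD 10: (13.8,92.4) -> (3.8,92.4) [heading=180, draw]
    LT 90: heading 180 -> 270
    -- iteration 3/4 --
    FD 10: (3.8,92.4) -> (3.8,82.4) [heading=270, draw]
    LT 90: heading 270 -> 0
    -- iteration 4/4 --
    FD 10: (3.8,82.4) -> (13.8,82.4) [heading=0, draw]
    LT 90: heading 0 -> 90
  ]
]
LT 90: heading 90 -> 180
BK 5.2: (13.8,82.4) -> (19,82.4) [heading=180, draw]
Final: pos=(19,82.4), heading=180, 30 segment(s) drawn
Segments drawn: 30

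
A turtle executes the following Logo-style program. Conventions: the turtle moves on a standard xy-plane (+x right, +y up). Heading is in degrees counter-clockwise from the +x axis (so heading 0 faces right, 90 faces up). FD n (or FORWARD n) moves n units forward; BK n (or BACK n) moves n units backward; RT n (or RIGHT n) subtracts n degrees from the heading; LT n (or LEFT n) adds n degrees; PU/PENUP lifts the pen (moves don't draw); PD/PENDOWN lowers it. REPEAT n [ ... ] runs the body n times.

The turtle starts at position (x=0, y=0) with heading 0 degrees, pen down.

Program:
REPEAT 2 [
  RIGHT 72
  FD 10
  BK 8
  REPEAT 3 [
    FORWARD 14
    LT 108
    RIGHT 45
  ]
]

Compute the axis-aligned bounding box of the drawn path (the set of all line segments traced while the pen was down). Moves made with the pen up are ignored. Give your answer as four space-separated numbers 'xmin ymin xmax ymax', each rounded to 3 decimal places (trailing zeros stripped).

Answer: 0 -17.407 38.315 20.738

Derivation:
Executing turtle program step by step:
Start: pos=(0,0), heading=0, pen down
REPEAT 2 [
  -- iteration 1/2 --
  RT 72: heading 0 -> 288
  FD 10: (0,0) -> (3.09,-9.511) [heading=288, draw]
  BK 8: (3.09,-9.511) -> (0.618,-1.902) [heading=288, draw]
  REPEAT 3 [
    -- iteration 1/3 --
    FD 14: (0.618,-1.902) -> (4.944,-15.217) [heading=288, draw]
    LT 108: heading 288 -> 36
    RT 45: heading 36 -> 351
    -- iteration 2/3 --
    FD 14: (4.944,-15.217) -> (18.772,-17.407) [heading=351, draw]
    LT 108: heading 351 -> 99
    RT 45: heading 99 -> 54
    -- iteration 3/3 --
    FD 14: (18.772,-17.407) -> (27.001,-6.081) [heading=54, draw]
    LT 108: heading 54 -> 162
    RT 45: heading 162 -> 117
  ]
  -- iteration 2/2 --
  RT 72: heading 117 -> 45
  FD 10: (27.001,-6.081) -> (34.072,0.99) [heading=45, draw]
  BK 8: (34.072,0.99) -> (28.415,-4.667) [heading=45, draw]
  REPEAT 3 [
    -- iteration 1/3 --
    FD 14: (28.415,-4.667) -> (38.315,5.233) [heading=45, draw]
    LT 108: heading 45 -> 153
    RT 45: heading 153 -> 108
    -- iteration 2/3 --
    FD 14: (38.315,5.233) -> (33.988,18.548) [heading=108, draw]
    LT 108: heading 108 -> 216
    RT 45: heading 216 -> 171
    -- iteration 3/3 --
    FD 14: (33.988,18.548) -> (20.161,20.738) [heading=171, draw]
    LT 108: heading 171 -> 279
    RT 45: heading 279 -> 234
  ]
]
Final: pos=(20.161,20.738), heading=234, 10 segment(s) drawn

Segment endpoints: x in {0, 0.618, 3.09, 4.944, 18.772, 20.161, 27.001, 28.415, 33.988, 34.072, 38.315}, y in {-17.407, -15.217, -9.511, -6.081, -4.667, -1.902, 0, 0.99, 5.233, 18.548, 20.738}
xmin=0, ymin=-17.407, xmax=38.315, ymax=20.738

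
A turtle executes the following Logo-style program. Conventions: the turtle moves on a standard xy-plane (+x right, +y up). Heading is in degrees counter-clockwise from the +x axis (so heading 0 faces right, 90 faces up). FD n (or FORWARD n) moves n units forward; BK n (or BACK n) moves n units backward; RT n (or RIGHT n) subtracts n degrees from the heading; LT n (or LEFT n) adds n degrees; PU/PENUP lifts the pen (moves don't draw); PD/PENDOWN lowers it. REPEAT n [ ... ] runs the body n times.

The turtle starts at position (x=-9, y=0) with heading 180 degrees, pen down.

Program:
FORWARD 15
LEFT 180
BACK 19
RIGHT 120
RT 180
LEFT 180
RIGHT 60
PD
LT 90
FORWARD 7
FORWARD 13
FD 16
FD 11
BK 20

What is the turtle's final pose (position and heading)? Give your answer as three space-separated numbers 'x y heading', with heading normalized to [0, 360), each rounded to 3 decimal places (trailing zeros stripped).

Executing turtle program step by step:
Start: pos=(-9,0), heading=180, pen down
FD 15: (-9,0) -> (-24,0) [heading=180, draw]
LT 180: heading 180 -> 0
BK 19: (-24,0) -> (-43,0) [heading=0, draw]
RT 120: heading 0 -> 240
RT 180: heading 240 -> 60
LT 180: heading 60 -> 240
RT 60: heading 240 -> 180
PD: pen down
LT 90: heading 180 -> 270
FD 7: (-43,0) -> (-43,-7) [heading=270, draw]
FD 13: (-43,-7) -> (-43,-20) [heading=270, draw]
FD 16: (-43,-20) -> (-43,-36) [heading=270, draw]
FD 11: (-43,-36) -> (-43,-47) [heading=270, draw]
BK 20: (-43,-47) -> (-43,-27) [heading=270, draw]
Final: pos=(-43,-27), heading=270, 7 segment(s) drawn

Answer: -43 -27 270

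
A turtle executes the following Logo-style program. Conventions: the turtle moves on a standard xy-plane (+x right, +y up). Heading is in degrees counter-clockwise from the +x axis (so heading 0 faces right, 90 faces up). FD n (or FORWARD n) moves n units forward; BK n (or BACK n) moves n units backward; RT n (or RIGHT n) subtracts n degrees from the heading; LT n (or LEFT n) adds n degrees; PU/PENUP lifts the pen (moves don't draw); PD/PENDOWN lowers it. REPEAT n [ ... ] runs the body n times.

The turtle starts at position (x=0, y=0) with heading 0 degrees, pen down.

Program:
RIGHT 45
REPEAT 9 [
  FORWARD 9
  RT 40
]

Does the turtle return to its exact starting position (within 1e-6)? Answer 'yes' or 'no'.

Answer: yes

Derivation:
Executing turtle program step by step:
Start: pos=(0,0), heading=0, pen down
RT 45: heading 0 -> 315
REPEAT 9 [
  -- iteration 1/9 --
  FD 9: (0,0) -> (6.364,-6.364) [heading=315, draw]
  RT 40: heading 315 -> 275
  -- iteration 2/9 --
  FD 9: (6.364,-6.364) -> (7.148,-15.33) [heading=275, draw]
  RT 40: heading 275 -> 235
  -- iteration 3/9 --
  FD 9: (7.148,-15.33) -> (1.986,-22.702) [heading=235, draw]
  RT 40: heading 235 -> 195
  -- iteration 4/9 --
  FD 9: (1.986,-22.702) -> (-6.707,-25.031) [heading=195, draw]
  RT 40: heading 195 -> 155
  -- iteration 5/9 --
  FD 9: (-6.707,-25.031) -> (-14.864,-21.228) [heading=155, draw]
  RT 40: heading 155 -> 115
  -- iteration 6/9 --
  FD 9: (-14.864,-21.228) -> (-18.667,-13.071) [heading=115, draw]
  RT 40: heading 115 -> 75
  -- iteration 7/9 --
  FD 9: (-18.667,-13.071) -> (-16.338,-4.378) [heading=75, draw]
  RT 40: heading 75 -> 35
  -- iteration 8/9 --
  FD 9: (-16.338,-4.378) -> (-8.966,0.784) [heading=35, draw]
  RT 40: heading 35 -> 355
  -- iteration 9/9 --
  FD 9: (-8.966,0.784) -> (0,0) [heading=355, draw]
  RT 40: heading 355 -> 315
]
Final: pos=(0,0), heading=315, 9 segment(s) drawn

Start position: (0, 0)
Final position: (0, 0)
Distance = 0; < 1e-6 -> CLOSED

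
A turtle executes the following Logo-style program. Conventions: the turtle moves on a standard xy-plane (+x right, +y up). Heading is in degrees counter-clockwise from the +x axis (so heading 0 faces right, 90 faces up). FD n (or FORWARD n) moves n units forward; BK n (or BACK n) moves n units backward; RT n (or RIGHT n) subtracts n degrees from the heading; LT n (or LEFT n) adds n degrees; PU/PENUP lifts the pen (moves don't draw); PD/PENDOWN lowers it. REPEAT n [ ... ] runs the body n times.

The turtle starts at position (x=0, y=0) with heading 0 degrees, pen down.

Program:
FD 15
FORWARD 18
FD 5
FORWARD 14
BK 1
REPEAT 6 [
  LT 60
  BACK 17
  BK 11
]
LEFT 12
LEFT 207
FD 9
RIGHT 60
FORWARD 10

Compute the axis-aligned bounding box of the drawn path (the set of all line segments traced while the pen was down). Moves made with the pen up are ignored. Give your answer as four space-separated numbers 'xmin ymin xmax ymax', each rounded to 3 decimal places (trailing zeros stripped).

Executing turtle program step by step:
Start: pos=(0,0), heading=0, pen down
FD 15: (0,0) -> (15,0) [heading=0, draw]
FD 18: (15,0) -> (33,0) [heading=0, draw]
FD 5: (33,0) -> (38,0) [heading=0, draw]
FD 14: (38,0) -> (52,0) [heading=0, draw]
BK 1: (52,0) -> (51,0) [heading=0, draw]
REPEAT 6 [
  -- iteration 1/6 --
  LT 60: heading 0 -> 60
  BK 17: (51,0) -> (42.5,-14.722) [heading=60, draw]
  BK 11: (42.5,-14.722) -> (37,-24.249) [heading=60, draw]
  -- iteration 2/6 --
  LT 60: heading 60 -> 120
  BK 17: (37,-24.249) -> (45.5,-38.971) [heading=120, draw]
  BK 11: (45.5,-38.971) -> (51,-48.497) [heading=120, draw]
  -- iteration 3/6 --
  LT 60: heading 120 -> 180
  BK 17: (51,-48.497) -> (68,-48.497) [heading=180, draw]
  BK 11: (68,-48.497) -> (79,-48.497) [heading=180, draw]
  -- iteration 4/6 --
  LT 60: heading 180 -> 240
  BK 17: (79,-48.497) -> (87.5,-33.775) [heading=240, draw]
  BK 11: (87.5,-33.775) -> (93,-24.249) [heading=240, draw]
  -- iteration 5/6 --
  LT 60: heading 240 -> 300
  BK 17: (93,-24.249) -> (84.5,-9.526) [heading=300, draw]
  BK 11: (84.5,-9.526) -> (79,0) [heading=300, draw]
  -- iteration 6/6 --
  LT 60: heading 300 -> 0
  BK 17: (79,0) -> (62,0) [heading=0, draw]
  BK 11: (62,0) -> (51,0) [heading=0, draw]
]
LT 12: heading 0 -> 12
LT 207: heading 12 -> 219
FD 9: (51,0) -> (44.006,-5.664) [heading=219, draw]
RT 60: heading 219 -> 159
FD 10: (44.006,-5.664) -> (34.67,-2.08) [heading=159, draw]
Final: pos=(34.67,-2.08), heading=159, 19 segment(s) drawn

Segment endpoints: x in {0, 15, 33, 34.67, 37, 38, 42.5, 44.006, 45.5, 51, 52, 62, 68, 79, 84.5, 87.5, 93}, y in {-48.497, -38.971, -33.775, -24.249, -24.249, -14.722, -9.526, -5.664, -2.08, 0, 0, 0, 0}
xmin=0, ymin=-48.497, xmax=93, ymax=0

Answer: 0 -48.497 93 0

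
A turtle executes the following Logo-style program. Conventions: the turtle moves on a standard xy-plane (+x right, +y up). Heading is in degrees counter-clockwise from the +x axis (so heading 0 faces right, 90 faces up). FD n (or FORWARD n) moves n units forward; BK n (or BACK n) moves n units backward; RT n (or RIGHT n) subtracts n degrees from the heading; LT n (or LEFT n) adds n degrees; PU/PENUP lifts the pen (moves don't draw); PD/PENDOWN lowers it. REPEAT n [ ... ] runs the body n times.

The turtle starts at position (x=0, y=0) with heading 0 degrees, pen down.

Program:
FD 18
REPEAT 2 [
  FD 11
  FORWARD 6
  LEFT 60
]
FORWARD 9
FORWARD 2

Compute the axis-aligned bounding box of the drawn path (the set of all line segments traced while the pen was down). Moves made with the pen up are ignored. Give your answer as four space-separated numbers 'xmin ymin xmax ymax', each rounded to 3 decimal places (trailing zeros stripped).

Executing turtle program step by step:
Start: pos=(0,0), heading=0, pen down
FD 18: (0,0) -> (18,0) [heading=0, draw]
REPEAT 2 [
  -- iteration 1/2 --
  FD 11: (18,0) -> (29,0) [heading=0, draw]
  FD 6: (29,0) -> (35,0) [heading=0, draw]
  LT 60: heading 0 -> 60
  -- iteration 2/2 --
  FD 11: (35,0) -> (40.5,9.526) [heading=60, draw]
  FD 6: (40.5,9.526) -> (43.5,14.722) [heading=60, draw]
  LT 60: heading 60 -> 120
]
FD 9: (43.5,14.722) -> (39,22.517) [heading=120, draw]
FD 2: (39,22.517) -> (38,24.249) [heading=120, draw]
Final: pos=(38,24.249), heading=120, 7 segment(s) drawn

Segment endpoints: x in {0, 18, 29, 35, 38, 39, 40.5, 43.5}, y in {0, 9.526, 14.722, 22.517, 24.249}
xmin=0, ymin=0, xmax=43.5, ymax=24.249

Answer: 0 0 43.5 24.249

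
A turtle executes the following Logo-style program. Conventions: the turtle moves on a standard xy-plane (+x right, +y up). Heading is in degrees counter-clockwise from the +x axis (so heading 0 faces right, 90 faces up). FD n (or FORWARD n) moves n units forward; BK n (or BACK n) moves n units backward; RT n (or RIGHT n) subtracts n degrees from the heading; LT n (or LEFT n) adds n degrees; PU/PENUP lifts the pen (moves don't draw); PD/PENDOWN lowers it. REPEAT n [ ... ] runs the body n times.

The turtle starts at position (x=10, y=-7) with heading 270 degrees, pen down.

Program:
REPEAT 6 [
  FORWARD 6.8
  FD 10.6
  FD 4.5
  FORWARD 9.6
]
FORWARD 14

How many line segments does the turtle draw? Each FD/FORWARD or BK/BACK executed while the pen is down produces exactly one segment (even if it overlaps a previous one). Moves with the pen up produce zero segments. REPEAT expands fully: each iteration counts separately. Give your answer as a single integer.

Executing turtle program step by step:
Start: pos=(10,-7), heading=270, pen down
REPEAT 6 [
  -- iteration 1/6 --
  FD 6.8: (10,-7) -> (10,-13.8) [heading=270, draw]
  FD 10.6: (10,-13.8) -> (10,-24.4) [heading=270, draw]
  FD 4.5: (10,-24.4) -> (10,-28.9) [heading=270, draw]
  FD 9.6: (10,-28.9) -> (10,-38.5) [heading=270, draw]
  -- iteration 2/6 --
  FD 6.8: (10,-38.5) -> (10,-45.3) [heading=270, draw]
  FD 10.6: (10,-45.3) -> (10,-55.9) [heading=270, draw]
  FD 4.5: (10,-55.9) -> (10,-60.4) [heading=270, draw]
  FD 9.6: (10,-60.4) -> (10,-70) [heading=270, draw]
  -- iteration 3/6 --
  FD 6.8: (10,-70) -> (10,-76.8) [heading=270, draw]
  FD 10.6: (10,-76.8) -> (10,-87.4) [heading=270, draw]
  FD 4.5: (10,-87.4) -> (10,-91.9) [heading=270, draw]
  FD 9.6: (10,-91.9) -> (10,-101.5) [heading=270, draw]
  -- iteration 4/6 --
  FD 6.8: (10,-101.5) -> (10,-108.3) [heading=270, draw]
  FD 10.6: (10,-108.3) -> (10,-118.9) [heading=270, draw]
  FD 4.5: (10,-118.9) -> (10,-123.4) [heading=270, draw]
  FD 9.6: (10,-123.4) -> (10,-133) [heading=270, draw]
  -- iteration 5/6 --
  FD 6.8: (10,-133) -> (10,-139.8) [heading=270, draw]
  FD 10.6: (10,-139.8) -> (10,-150.4) [heading=270, draw]
  FD 4.5: (10,-150.4) -> (10,-154.9) [heading=270, draw]
  FD 9.6: (10,-154.9) -> (10,-164.5) [heading=270, draw]
  -- iteration 6/6 --
  FD 6.8: (10,-164.5) -> (10,-171.3) [heading=270, draw]
  FD 10.6: (10,-171.3) -> (10,-181.9) [heading=270, draw]
  FD 4.5: (10,-181.9) -> (10,-186.4) [heading=270, draw]
  FD 9.6: (10,-186.4) -> (10,-196) [heading=270, draw]
]
FD 14: (10,-196) -> (10,-210) [heading=270, draw]
Final: pos=(10,-210), heading=270, 25 segment(s) drawn
Segments drawn: 25

Answer: 25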